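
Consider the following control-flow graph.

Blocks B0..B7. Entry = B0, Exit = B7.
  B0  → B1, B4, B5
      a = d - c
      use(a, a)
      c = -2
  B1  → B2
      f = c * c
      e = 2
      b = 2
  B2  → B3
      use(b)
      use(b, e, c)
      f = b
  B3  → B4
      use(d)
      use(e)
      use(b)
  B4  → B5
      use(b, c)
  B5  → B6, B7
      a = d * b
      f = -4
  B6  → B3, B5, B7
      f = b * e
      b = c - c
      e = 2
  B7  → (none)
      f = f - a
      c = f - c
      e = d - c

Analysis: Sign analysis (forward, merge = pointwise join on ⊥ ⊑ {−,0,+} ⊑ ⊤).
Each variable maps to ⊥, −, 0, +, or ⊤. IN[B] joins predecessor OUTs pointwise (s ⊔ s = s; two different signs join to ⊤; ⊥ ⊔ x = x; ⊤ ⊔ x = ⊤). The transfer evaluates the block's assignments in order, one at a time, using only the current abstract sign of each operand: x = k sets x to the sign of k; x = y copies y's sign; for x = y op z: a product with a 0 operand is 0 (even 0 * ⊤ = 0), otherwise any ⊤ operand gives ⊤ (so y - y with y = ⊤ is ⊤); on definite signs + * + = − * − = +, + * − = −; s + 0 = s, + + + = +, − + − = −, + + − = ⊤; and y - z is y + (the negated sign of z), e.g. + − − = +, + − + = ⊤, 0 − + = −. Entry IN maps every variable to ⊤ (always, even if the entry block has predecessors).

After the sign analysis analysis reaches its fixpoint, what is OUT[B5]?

Answer: {a: ⊤, b: ⊤, c: -, d: ⊤, e: ⊤, f: -}

Derivation:
Converged values:
  B0: | IN=(all ⊤) | OUT={c:-; rest ⊤}
  B1: | IN={c:-; rest ⊤} | OUT={b:+, c:-, e:+, f:+; rest ⊤}
  B2: | IN={b:+, c:-, e:+, f:+; rest ⊤} | OUT={b:+, c:-, e:+, f:+; rest ⊤}
  B3: | IN={c:-, e:+; rest ⊤} | OUT={c:-, e:+; rest ⊤}
  B4: | IN={c:-; rest ⊤} | OUT={c:-; rest ⊤}
  B5: | IN={c:-; rest ⊤} | OUT={c:-, f:-; rest ⊤}
  B6: | IN={c:-, f:-; rest ⊤} | OUT={c:-, e:+; rest ⊤}
  B7: | IN={c:-; rest ⊤} | OUT=(all ⊤)

Merge at B5: IN[B5] = OUT[B0] ⊔ OUT[B4] ⊔ OUT[B6] = {a: ⊤, b: ⊤, c: -, d: ⊤, e: ⊤, f: ⊤}
Applying B5's transfer function to that IN value gives OUT[B5] (row B5 above).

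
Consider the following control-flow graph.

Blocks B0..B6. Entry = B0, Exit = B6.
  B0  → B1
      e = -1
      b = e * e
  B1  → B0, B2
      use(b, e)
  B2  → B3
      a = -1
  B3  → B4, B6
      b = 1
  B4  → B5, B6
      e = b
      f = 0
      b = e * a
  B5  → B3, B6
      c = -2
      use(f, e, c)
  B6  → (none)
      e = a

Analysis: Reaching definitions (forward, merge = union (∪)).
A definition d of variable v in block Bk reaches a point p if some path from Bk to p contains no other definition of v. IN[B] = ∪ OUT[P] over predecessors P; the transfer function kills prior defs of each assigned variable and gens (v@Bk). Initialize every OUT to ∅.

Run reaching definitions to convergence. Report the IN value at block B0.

Answer: {b@B0, e@B0}

Working:
Converged values:
  B0:  IN={b@B0, e@B0}  OUT={b@B0, e@B0}
  B1:  IN={b@B0, e@B0}  OUT={b@B0, e@B0}
  B2:  IN={b@B0, e@B0}  OUT={a@B2, b@B0, e@B0}
  B3:  IN={a@B2, b@B0, b@B4, c@B5, e@B0, e@B4, f@B4}  OUT={a@B2, b@B3, c@B5, e@B0, e@B4, f@B4}
  B4:  IN={a@B2, b@B3, c@B5, e@B0, e@B4, f@B4}  OUT={a@B2, b@B4, c@B5, e@B4, f@B4}
  B5:  IN={a@B2, b@B4, c@B5, e@B4, f@B4}  OUT={a@B2, b@B4, c@B5, e@B4, f@B4}
  B6:  IN={a@B2, b@B3, b@B4, c@B5, e@B0, e@B4, f@B4}  OUT={a@B2, b@B3, b@B4, c@B5, e@B6, f@B4}

Merge at B0 (entry node, so the boundary value {} is joined with the incoming edge(s)): IN[B0] = {} ⊔ OUT[B1] = {b@B0, e@B0}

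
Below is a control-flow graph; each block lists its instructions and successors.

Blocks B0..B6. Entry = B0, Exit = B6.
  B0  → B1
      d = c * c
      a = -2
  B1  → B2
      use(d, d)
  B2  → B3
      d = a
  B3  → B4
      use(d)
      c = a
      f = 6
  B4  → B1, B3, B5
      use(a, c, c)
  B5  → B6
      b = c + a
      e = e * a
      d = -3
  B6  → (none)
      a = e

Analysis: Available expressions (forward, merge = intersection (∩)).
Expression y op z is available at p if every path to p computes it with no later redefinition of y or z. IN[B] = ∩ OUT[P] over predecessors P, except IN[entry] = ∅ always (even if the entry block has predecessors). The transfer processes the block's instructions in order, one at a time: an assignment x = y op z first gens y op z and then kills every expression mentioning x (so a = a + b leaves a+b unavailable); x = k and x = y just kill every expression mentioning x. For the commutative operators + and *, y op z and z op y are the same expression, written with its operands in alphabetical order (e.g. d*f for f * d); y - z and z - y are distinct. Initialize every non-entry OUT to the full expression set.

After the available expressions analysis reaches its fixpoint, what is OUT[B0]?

Answer: {c*c}

Trace:
Fixpoint table:
  B0:  IN={}  OUT={c*c}
  B1:  IN={}  OUT={}
  B2:  IN={}  OUT={}
  B3:  IN={}  OUT={}
  B4:  IN={}  OUT={}
  B5:  IN={}  OUT={a+c}
  B6:  IN={a+c}  OUT={}

B0 is the boundary node: IN[B0] = {}
Applying B0's transfer function to that IN value gives OUT[B0] (row B0 above).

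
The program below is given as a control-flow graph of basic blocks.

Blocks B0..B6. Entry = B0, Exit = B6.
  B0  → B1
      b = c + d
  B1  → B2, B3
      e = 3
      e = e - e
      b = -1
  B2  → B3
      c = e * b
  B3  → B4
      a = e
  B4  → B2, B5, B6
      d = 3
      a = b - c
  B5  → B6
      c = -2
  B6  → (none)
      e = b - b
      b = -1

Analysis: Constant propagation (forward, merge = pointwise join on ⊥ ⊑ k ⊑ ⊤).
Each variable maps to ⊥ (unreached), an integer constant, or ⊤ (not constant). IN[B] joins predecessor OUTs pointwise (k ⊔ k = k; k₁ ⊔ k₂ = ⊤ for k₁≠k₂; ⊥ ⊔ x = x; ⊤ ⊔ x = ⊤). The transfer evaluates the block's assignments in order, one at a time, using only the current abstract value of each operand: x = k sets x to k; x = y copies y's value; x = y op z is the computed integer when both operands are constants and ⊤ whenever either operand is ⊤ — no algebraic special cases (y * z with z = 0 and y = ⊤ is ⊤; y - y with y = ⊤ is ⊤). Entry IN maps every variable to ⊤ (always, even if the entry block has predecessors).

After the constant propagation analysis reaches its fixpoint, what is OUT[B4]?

Answer: {a: ⊤, b: -1, c: ⊤, d: 3, e: 0, f: ⊤}

Derivation:
Fixpoint table:
  B0: | IN=(all ⊤) | OUT=(all ⊤)
  B1: | IN=(all ⊤) | OUT={b:-1, e:0; rest ⊤}
  B2: | IN={b:-1, e:0; rest ⊤} | OUT={b:-1, c:0, e:0; rest ⊤}
  B3: | IN={b:-1, e:0; rest ⊤} | OUT={a:0, b:-1, e:0; rest ⊤}
  B4: | IN={a:0, b:-1, e:0; rest ⊤} | OUT={b:-1, d:3, e:0; rest ⊤}
  B5: | IN={b:-1, d:3, e:0; rest ⊤} | OUT={b:-1, c:-2, d:3, e:0; rest ⊤}
  B6: | IN={b:-1, d:3, e:0; rest ⊤} | OUT={b:-1, d:3, e:0; rest ⊤}

Merge at B4: IN[B4] = OUT[B3] = {a: 0, b: -1, c: ⊤, d: ⊤, e: 0, f: ⊤}
Applying B4's transfer function to that IN value gives OUT[B4] (row B4 above).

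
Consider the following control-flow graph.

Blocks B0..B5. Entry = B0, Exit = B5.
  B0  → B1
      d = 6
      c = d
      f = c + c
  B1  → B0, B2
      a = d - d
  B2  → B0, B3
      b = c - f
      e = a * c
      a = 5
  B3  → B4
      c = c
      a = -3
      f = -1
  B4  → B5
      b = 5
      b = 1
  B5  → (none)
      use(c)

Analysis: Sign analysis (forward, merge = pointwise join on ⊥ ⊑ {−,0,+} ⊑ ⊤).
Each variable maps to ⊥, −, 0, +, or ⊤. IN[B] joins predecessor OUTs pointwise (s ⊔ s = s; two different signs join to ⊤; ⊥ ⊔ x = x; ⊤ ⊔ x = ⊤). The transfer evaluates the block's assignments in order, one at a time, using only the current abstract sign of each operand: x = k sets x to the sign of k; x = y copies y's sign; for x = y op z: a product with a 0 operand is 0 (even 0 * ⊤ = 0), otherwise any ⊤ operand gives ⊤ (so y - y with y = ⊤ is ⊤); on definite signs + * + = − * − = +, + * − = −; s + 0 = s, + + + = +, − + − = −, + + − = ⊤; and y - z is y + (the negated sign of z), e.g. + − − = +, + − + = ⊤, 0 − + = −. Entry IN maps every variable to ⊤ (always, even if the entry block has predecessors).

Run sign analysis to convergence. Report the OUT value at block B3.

Answer: {a: -, b: ⊤, c: +, d: +, e: ⊤, f: -}

Trace:
Fixpoint table:
  B0: | IN=(all ⊤) | OUT={c:+, d:+, f:+; rest ⊤}
  B1: | IN={c:+, d:+, f:+; rest ⊤} | OUT={c:+, d:+, f:+; rest ⊤}
  B2: | IN={c:+, d:+, f:+; rest ⊤} | OUT={a:+, c:+, d:+, f:+; rest ⊤}
  B3: | IN={a:+, c:+, d:+, f:+; rest ⊤} | OUT={a:-, c:+, d:+, f:-; rest ⊤}
  B4: | IN={a:-, c:+, d:+, f:-; rest ⊤} | OUT={a:-, b:+, c:+, d:+, f:-; rest ⊤}
  B5: | IN={a:-, b:+, c:+, d:+, f:-; rest ⊤} | OUT={a:-, b:+, c:+, d:+, f:-; rest ⊤}

Merge at B3: IN[B3] = OUT[B2] = {a: +, b: ⊤, c: +, d: +, e: ⊤, f: +}
Applying B3's transfer function to that IN value gives OUT[B3] (row B3 above).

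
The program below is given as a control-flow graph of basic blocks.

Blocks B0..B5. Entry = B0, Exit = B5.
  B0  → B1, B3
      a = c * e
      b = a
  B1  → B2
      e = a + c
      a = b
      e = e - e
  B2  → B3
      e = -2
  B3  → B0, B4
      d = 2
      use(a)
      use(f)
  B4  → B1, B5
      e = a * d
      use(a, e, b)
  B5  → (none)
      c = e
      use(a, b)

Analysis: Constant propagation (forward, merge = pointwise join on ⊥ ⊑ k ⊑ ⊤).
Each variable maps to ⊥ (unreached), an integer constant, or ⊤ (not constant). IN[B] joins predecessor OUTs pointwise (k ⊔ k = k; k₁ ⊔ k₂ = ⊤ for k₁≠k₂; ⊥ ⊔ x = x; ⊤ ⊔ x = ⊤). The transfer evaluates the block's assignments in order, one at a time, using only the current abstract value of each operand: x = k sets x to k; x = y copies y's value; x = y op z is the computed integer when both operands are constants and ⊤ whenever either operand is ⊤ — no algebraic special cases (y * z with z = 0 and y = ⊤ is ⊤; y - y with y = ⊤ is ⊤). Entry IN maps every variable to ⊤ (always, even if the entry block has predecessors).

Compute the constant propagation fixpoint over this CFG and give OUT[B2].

Per-block solution:
  B0: | IN=(all ⊤) | OUT=(all ⊤)
  B1: | IN=(all ⊤) | OUT=(all ⊤)
  B2: | IN=(all ⊤) | OUT={e:-2; rest ⊤}
  B3: | IN=(all ⊤) | OUT={d:2; rest ⊤}
  B4: | IN={d:2; rest ⊤} | OUT={d:2; rest ⊤}
  B5: | IN={d:2; rest ⊤} | OUT={d:2; rest ⊤}

Merge at B2: IN[B2] = OUT[B1] = {a: ⊤, b: ⊤, c: ⊤, d: ⊤, e: ⊤, f: ⊤}
Applying B2's transfer function to that IN value gives OUT[B2] (row B2 above).

Answer: {a: ⊤, b: ⊤, c: ⊤, d: ⊤, e: -2, f: ⊤}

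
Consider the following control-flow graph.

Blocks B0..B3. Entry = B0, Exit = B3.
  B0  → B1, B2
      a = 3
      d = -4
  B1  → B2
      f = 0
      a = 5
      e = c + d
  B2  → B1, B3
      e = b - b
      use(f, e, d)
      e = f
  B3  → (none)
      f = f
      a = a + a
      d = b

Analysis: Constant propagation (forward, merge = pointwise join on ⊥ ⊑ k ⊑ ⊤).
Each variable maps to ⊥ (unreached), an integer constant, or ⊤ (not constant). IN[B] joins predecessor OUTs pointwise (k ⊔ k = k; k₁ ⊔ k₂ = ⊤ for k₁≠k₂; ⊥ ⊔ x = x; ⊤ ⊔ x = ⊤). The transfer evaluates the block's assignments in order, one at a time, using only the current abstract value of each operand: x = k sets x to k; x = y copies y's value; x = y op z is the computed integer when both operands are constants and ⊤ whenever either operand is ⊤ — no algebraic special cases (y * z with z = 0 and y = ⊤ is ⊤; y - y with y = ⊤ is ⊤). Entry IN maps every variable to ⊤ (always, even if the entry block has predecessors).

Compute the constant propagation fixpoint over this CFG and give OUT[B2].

Answer: {a: ⊤, b: ⊤, c: ⊤, d: -4, e: ⊤, f: ⊤}

Trace:
Per-block solution:
  B0: | IN=(all ⊤) | OUT={a:3, d:-4; rest ⊤}
  B1: | IN={d:-4; rest ⊤} | OUT={a:5, d:-4, f:0; rest ⊤}
  B2: | IN={d:-4; rest ⊤} | OUT={d:-4; rest ⊤}
  B3: | IN={d:-4; rest ⊤} | OUT=(all ⊤)

Merge at B2: IN[B2] = OUT[B0] ⊔ OUT[B1] = {a: ⊤, b: ⊤, c: ⊤, d: -4, e: ⊤, f: ⊤}
Applying B2's transfer function to that IN value gives OUT[B2] (row B2 above).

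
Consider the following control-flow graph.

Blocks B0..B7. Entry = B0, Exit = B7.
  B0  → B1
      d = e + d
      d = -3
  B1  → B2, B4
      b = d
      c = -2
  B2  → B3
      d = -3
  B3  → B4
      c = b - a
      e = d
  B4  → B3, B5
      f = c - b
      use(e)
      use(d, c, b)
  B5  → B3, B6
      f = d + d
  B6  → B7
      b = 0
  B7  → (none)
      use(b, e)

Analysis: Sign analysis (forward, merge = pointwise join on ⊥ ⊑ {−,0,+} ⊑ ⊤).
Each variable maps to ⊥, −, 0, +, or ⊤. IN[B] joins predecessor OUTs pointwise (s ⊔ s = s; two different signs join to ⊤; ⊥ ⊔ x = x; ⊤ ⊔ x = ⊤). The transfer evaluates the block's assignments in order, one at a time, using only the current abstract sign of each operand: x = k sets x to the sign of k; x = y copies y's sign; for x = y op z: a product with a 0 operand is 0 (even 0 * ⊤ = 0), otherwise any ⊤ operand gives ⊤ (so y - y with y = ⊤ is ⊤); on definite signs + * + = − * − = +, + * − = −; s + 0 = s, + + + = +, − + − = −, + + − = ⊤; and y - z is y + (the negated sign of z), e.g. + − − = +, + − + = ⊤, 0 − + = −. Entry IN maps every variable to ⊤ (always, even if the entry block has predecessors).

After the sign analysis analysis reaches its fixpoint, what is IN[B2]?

Converged values:
  B0: | IN=(all ⊤) | OUT={d:-; rest ⊤}
  B1: | IN={d:-; rest ⊤} | OUT={b:-, c:-, d:-; rest ⊤}
  B2: | IN={b:-, c:-, d:-; rest ⊤} | OUT={b:-, c:-, d:-; rest ⊤}
  B3: | IN={b:-, d:-; rest ⊤} | OUT={b:-, d:-, e:-; rest ⊤}
  B4: | IN={b:-, d:-; rest ⊤} | OUT={b:-, d:-; rest ⊤}
  B5: | IN={b:-, d:-; rest ⊤} | OUT={b:-, d:-, f:-; rest ⊤}
  B6: | IN={b:-, d:-, f:-; rest ⊤} | OUT={b:0, d:-, f:-; rest ⊤}
  B7: | IN={b:0, d:-, f:-; rest ⊤} | OUT={b:0, d:-, f:-; rest ⊤}

Merge at B2: IN[B2] = OUT[B1] = {a: ⊤, b: -, c: -, d: -, e: ⊤, f: ⊤}

Answer: {a: ⊤, b: -, c: -, d: -, e: ⊤, f: ⊤}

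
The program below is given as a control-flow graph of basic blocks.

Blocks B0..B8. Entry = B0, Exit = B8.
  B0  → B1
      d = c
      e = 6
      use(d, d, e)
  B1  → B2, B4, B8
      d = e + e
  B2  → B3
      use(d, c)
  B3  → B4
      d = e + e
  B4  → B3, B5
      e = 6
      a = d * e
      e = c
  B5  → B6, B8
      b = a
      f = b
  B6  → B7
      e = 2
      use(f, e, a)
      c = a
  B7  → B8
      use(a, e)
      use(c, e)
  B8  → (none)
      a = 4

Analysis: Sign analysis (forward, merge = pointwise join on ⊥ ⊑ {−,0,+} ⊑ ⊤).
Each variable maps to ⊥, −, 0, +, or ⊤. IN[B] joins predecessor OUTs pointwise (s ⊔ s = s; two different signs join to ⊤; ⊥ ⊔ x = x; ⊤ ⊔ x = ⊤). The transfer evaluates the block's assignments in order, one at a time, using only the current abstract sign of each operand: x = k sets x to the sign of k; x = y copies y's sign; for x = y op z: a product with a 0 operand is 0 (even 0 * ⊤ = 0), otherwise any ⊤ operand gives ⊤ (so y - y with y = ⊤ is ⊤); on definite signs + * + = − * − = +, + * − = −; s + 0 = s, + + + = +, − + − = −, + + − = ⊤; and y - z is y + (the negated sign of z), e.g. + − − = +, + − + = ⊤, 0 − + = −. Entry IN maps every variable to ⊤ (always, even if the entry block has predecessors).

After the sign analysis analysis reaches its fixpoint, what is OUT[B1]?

Answer: {a: ⊤, b: ⊤, c: ⊤, d: +, e: +, f: ⊤}

Derivation:
Per-block solution:
  B0:   IN=(all ⊤)   OUT={e:+; rest ⊤}
  B1:   IN={e:+; rest ⊤}   OUT={d:+, e:+; rest ⊤}
  B2:   IN={d:+, e:+; rest ⊤}   OUT={d:+, e:+; rest ⊤}
  B3:   IN=(all ⊤)   OUT=(all ⊤)
  B4:   IN=(all ⊤)   OUT=(all ⊤)
  B5:   IN=(all ⊤)   OUT=(all ⊤)
  B6:   IN=(all ⊤)   OUT={e:+; rest ⊤}
  B7:   IN={e:+; rest ⊤}   OUT={e:+; rest ⊤}
  B8:   IN=(all ⊤)   OUT={a:+; rest ⊤}

Merge at B1: IN[B1] = OUT[B0] = {a: ⊤, b: ⊤, c: ⊤, d: ⊤, e: +, f: ⊤}
Applying B1's transfer function to that IN value gives OUT[B1] (row B1 above).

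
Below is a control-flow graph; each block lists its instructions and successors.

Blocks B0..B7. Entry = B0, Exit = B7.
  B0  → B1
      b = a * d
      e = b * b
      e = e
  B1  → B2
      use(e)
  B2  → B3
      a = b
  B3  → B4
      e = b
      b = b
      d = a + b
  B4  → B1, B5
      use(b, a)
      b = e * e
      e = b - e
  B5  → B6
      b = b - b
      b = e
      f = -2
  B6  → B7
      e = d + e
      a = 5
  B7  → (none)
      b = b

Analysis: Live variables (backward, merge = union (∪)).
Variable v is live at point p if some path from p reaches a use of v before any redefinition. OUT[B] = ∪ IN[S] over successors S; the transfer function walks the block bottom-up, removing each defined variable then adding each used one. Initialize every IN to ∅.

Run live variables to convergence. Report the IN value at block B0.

Answer: {a, d}

Working:
Per-block solution:
  B0:  IN={a, d}  OUT={b, e}
  B1:  IN={b, e}  OUT={b}
  B2:  IN={b}  OUT={a, b}
  B3:  IN={a, b}  OUT={a, b, d, e}
  B4:  IN={a, b, d, e}  OUT={b, d, e}
  B5:  IN={b, d, e}  OUT={b, d, e}
  B6:  IN={b, d, e}  OUT={b}
  B7:  IN={b}  OUT={}

Merge at B0: OUT[B0] = IN[B1] = {b, e}
Applying B0's transfer function to that OUT value gives IN[B0] (row B0 above).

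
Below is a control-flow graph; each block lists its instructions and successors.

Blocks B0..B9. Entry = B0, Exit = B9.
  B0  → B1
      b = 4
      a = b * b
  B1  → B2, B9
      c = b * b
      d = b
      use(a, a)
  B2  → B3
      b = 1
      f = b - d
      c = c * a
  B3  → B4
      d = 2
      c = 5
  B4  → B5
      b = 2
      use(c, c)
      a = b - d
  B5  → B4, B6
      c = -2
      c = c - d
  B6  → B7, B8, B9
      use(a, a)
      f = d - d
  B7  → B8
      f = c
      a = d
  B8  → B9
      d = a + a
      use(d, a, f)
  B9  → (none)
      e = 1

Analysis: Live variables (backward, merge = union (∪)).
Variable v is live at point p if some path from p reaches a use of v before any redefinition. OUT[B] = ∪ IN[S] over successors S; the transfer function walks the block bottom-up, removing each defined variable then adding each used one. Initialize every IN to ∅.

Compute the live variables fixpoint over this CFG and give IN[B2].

Answer: {a, c, d}

Working:
Converged values:
  B0:   IN={}   OUT={a, b}
  B1:   IN={a, b}   OUT={a, c, d}
  B2:   IN={a, c, d}   OUT={}
  B3:   IN={}   OUT={c, d}
  B4:   IN={c, d}   OUT={a, d}
  B5:   IN={a, d}   OUT={a, c, d}
  B6:   IN={a, c, d}   OUT={a, c, d, f}
  B7:   IN={c, d}   OUT={a, f}
  B8:   IN={a, f}   OUT={}
  B9:   IN={}   OUT={}

Merge at B2: OUT[B2] = IN[B3] = {}
Applying B2's transfer function to that OUT value gives IN[B2] (row B2 above).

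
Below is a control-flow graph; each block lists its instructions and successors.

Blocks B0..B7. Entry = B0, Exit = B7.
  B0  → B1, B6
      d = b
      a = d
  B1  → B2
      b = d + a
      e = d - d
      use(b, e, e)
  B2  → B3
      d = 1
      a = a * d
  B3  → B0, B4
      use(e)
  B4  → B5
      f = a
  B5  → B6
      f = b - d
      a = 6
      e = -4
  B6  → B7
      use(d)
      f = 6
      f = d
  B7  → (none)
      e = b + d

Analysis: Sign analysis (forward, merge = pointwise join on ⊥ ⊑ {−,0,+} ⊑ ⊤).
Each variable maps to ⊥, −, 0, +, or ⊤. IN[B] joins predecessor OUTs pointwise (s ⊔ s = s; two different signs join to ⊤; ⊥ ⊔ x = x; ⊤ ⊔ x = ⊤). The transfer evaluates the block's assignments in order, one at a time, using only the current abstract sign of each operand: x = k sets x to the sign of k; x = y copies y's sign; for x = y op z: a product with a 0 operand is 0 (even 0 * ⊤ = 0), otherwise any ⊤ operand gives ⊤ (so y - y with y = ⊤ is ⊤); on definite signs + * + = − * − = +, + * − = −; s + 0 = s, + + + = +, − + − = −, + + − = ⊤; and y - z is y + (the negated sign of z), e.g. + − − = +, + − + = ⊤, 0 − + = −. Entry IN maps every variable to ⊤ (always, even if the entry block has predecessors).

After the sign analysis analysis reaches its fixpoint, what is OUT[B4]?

Per-block solution:
  B0:   IN=(all ⊤)   OUT=(all ⊤)
  B1:   IN=(all ⊤)   OUT=(all ⊤)
  B2:   IN=(all ⊤)   OUT={d:+; rest ⊤}
  B3:   IN={d:+; rest ⊤}   OUT={d:+; rest ⊤}
  B4:   IN={d:+; rest ⊤}   OUT={d:+; rest ⊤}
  B5:   IN={d:+; rest ⊤}   OUT={a:+, d:+, e:-; rest ⊤}
  B6:   IN=(all ⊤)   OUT=(all ⊤)
  B7:   IN=(all ⊤)   OUT=(all ⊤)

Merge at B4: IN[B4] = OUT[B3] = {a: ⊤, b: ⊤, c: ⊤, d: +, e: ⊤, f: ⊤}
Applying B4's transfer function to that IN value gives OUT[B4] (row B4 above).

Answer: {a: ⊤, b: ⊤, c: ⊤, d: +, e: ⊤, f: ⊤}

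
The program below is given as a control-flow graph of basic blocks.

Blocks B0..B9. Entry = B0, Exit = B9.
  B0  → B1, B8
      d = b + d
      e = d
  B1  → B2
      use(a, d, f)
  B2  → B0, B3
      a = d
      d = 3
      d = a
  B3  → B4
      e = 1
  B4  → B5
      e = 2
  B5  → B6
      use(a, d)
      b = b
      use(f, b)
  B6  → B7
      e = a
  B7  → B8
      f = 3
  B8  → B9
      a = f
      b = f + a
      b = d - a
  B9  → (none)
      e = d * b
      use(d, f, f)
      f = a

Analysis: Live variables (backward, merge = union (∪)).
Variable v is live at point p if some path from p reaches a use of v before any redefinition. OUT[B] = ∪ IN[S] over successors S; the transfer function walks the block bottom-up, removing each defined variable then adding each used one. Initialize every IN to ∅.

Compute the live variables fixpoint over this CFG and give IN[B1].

Per-block solution:
  B0:  IN={a, b, d, f}  OUT={a, b, d, f}
  B1:  IN={a, b, d, f}  OUT={b, d, f}
  B2:  IN={b, d, f}  OUT={a, b, d, f}
  B3:  IN={a, b, d, f}  OUT={a, b, d, f}
  B4:  IN={a, b, d, f}  OUT={a, b, d, f}
  B5:  IN={a, b, d, f}  OUT={a, d}
  B6:  IN={a, d}  OUT={d}
  B7:  IN={d}  OUT={d, f}
  B8:  IN={d, f}  OUT={a, b, d, f}
  B9:  IN={a, b, d, f}  OUT={}

Merge at B1: OUT[B1] = IN[B2] = {b, d, f}
Applying B1's transfer function to that OUT value gives IN[B1] (row B1 above).

Answer: {a, b, d, f}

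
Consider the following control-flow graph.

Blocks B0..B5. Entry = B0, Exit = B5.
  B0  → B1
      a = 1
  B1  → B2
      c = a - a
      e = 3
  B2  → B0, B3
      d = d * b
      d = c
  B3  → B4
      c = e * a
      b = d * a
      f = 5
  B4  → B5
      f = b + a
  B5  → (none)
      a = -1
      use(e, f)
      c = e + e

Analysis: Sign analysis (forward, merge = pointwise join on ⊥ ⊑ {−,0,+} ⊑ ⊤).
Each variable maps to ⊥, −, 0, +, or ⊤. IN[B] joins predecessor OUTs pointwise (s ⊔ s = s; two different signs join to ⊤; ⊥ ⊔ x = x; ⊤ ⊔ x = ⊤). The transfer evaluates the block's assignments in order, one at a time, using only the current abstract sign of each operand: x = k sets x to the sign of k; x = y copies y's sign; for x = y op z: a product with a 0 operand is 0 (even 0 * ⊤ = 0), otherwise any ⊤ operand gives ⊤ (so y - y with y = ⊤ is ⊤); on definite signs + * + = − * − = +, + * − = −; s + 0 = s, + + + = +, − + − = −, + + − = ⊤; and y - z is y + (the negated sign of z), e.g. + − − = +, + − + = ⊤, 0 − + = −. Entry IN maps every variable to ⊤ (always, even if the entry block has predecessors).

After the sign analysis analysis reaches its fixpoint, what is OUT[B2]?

Answer: {a: +, b: ⊤, c: ⊤, d: ⊤, e: +, f: ⊤}

Derivation:
Converged values:
  B0: | IN=(all ⊤) | OUT={a:+; rest ⊤}
  B1: | IN={a:+; rest ⊤} | OUT={a:+, e:+; rest ⊤}
  B2: | IN={a:+, e:+; rest ⊤} | OUT={a:+, e:+; rest ⊤}
  B3: | IN={a:+, e:+; rest ⊤} | OUT={a:+, c:+, e:+, f:+; rest ⊤}
  B4: | IN={a:+, c:+, e:+, f:+; rest ⊤} | OUT={a:+, c:+, e:+; rest ⊤}
  B5: | IN={a:+, c:+, e:+; rest ⊤} | OUT={a:-, c:+, e:+; rest ⊤}

Merge at B2: IN[B2] = OUT[B1] = {a: +, b: ⊤, c: ⊤, d: ⊤, e: +, f: ⊤}
Applying B2's transfer function to that IN value gives OUT[B2] (row B2 above).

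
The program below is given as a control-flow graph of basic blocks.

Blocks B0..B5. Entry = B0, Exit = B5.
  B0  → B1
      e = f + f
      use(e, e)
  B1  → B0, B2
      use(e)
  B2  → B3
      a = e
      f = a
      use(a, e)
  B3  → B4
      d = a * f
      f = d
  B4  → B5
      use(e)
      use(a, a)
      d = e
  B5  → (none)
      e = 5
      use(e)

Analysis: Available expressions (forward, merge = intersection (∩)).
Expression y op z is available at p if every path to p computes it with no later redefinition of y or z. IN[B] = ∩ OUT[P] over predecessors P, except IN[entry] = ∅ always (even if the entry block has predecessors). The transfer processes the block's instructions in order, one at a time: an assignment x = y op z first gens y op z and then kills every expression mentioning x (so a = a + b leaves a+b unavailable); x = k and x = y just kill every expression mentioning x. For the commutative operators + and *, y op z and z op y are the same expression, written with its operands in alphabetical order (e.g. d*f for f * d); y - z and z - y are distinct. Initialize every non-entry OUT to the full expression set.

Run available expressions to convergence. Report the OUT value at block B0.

Per-block solution:
  B0:   IN={}   OUT={f+f}
  B1:   IN={f+f}   OUT={f+f}
  B2:   IN={f+f}   OUT={}
  B3:   IN={}   OUT={}
  B4:   IN={}   OUT={}
  B5:   IN={}   OUT={}

Merge at B0 (entry node, so the boundary value {} is joined with the incoming edge(s)): IN[B0] = {} ∩ OUT[B1] = {}
Applying B0's transfer function to that IN value gives OUT[B0] (row B0 above).

Answer: {f+f}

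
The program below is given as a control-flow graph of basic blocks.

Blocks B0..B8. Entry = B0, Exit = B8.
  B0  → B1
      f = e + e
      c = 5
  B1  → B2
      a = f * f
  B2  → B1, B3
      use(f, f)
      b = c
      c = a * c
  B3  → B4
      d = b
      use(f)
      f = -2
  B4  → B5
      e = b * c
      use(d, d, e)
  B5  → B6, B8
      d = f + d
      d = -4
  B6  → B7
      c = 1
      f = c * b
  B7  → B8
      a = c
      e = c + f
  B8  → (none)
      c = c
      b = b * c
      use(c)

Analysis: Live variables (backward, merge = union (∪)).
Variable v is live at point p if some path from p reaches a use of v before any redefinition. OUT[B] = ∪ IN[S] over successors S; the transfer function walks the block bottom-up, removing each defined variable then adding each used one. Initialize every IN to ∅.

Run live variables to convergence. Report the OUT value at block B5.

Converged values:
  B0:   IN={e}   OUT={c, f}
  B1:   IN={c, f}   OUT={a, c, f}
  B2:   IN={a, c, f}   OUT={b, c, f}
  B3:   IN={b, c, f}   OUT={b, c, d, f}
  B4:   IN={b, c, d, f}   OUT={b, c, d, f}
  B5:   IN={b, c, d, f}   OUT={b, c}
  B6:   IN={b}   OUT={b, c, f}
  B7:   IN={b, c, f}   OUT={b, c}
  B8:   IN={b, c}   OUT={}

Merge at B5: OUT[B5] = IN[B6] ⊔ IN[B8] = {b, c}

Answer: {b, c}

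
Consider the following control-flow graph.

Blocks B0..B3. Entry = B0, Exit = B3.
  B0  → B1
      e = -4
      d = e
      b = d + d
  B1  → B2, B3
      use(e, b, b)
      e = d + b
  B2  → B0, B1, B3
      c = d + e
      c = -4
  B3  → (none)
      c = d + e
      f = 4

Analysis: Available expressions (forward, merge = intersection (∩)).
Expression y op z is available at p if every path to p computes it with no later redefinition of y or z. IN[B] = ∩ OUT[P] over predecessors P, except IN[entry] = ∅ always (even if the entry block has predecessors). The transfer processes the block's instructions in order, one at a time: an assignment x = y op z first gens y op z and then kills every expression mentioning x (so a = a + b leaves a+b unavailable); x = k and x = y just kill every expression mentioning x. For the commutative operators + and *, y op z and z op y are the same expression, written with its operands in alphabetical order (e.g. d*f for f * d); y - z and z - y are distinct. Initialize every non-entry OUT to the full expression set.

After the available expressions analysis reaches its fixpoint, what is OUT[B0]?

Per-block solution:
  B0:  IN={}  OUT={d+d}
  B1:  IN={d+d}  OUT={b+d, d+d}
  B2:  IN={b+d, d+d}  OUT={b+d, d+d, d+e}
  B3:  IN={b+d, d+d}  OUT={b+d, d+d, d+e}

Merge at B0 (entry node, so the boundary value {} is joined with the incoming edge(s)): IN[B0] = {} ∩ OUT[B2] = {}
Applying B0's transfer function to that IN value gives OUT[B0] (row B0 above).

Answer: {d+d}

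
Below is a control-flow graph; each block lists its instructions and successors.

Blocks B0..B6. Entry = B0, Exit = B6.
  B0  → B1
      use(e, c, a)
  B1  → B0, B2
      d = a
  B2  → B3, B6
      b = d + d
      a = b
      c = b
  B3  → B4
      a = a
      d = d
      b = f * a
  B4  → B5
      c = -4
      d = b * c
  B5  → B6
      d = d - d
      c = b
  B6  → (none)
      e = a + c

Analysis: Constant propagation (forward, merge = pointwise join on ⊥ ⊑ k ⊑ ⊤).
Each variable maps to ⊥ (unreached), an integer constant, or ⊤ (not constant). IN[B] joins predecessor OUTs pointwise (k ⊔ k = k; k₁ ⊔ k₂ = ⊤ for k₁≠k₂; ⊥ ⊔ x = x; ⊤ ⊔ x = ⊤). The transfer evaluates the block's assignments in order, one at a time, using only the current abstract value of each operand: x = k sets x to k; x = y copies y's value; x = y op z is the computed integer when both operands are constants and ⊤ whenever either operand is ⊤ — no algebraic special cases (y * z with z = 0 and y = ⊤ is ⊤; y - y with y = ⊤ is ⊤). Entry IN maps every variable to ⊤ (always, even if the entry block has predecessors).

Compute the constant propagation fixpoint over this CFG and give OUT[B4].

Converged values:
  B0: | IN=(all ⊤) | OUT=(all ⊤)
  B1: | IN=(all ⊤) | OUT=(all ⊤)
  B2: | IN=(all ⊤) | OUT=(all ⊤)
  B3: | IN=(all ⊤) | OUT=(all ⊤)
  B4: | IN=(all ⊤) | OUT={c:-4; rest ⊤}
  B5: | IN={c:-4; rest ⊤} | OUT=(all ⊤)
  B6: | IN=(all ⊤) | OUT=(all ⊤)

Merge at B4: IN[B4] = OUT[B3] = {a: ⊤, b: ⊤, c: ⊤, d: ⊤, e: ⊤, f: ⊤}
Applying B4's transfer function to that IN value gives OUT[B4] (row B4 above).

Answer: {a: ⊤, b: ⊤, c: -4, d: ⊤, e: ⊤, f: ⊤}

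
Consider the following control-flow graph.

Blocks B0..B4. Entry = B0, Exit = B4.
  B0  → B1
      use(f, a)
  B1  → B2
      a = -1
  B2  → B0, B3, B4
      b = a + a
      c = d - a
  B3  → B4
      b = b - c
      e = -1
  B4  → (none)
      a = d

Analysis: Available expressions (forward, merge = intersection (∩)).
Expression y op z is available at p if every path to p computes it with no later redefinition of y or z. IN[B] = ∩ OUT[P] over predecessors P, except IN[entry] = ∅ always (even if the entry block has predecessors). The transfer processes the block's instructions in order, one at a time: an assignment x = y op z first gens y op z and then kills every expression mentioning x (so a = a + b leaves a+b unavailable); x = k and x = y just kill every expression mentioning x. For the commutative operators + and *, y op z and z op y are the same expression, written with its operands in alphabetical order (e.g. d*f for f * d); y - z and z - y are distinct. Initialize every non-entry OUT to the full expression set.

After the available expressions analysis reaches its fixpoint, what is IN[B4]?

Answer: {a+a, d-a}

Trace:
Fixpoint table:
  B0: | IN={} | OUT={}
  B1: | IN={} | OUT={}
  B2: | IN={} | OUT={a+a, d-a}
  B3: | IN={a+a, d-a} | OUT={a+a, d-a}
  B4: | IN={a+a, d-a} | OUT={}

Merge at B4: IN[B4] = OUT[B2] ∩ OUT[B3] = {a+a, d-a}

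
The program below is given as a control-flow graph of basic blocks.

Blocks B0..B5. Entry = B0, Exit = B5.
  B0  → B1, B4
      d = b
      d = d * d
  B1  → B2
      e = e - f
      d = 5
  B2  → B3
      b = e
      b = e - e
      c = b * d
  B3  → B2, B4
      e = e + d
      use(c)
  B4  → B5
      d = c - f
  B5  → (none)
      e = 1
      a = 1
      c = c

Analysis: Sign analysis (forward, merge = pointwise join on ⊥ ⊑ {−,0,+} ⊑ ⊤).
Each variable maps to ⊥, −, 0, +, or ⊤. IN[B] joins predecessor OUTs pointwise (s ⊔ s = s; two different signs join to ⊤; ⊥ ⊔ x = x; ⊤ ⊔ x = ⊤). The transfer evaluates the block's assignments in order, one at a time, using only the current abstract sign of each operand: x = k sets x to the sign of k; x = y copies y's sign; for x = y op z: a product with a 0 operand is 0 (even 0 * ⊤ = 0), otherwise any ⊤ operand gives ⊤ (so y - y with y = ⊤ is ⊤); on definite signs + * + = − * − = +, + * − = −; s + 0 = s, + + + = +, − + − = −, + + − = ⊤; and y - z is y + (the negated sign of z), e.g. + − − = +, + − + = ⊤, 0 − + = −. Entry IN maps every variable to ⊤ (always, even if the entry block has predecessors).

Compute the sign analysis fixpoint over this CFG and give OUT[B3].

Answer: {a: ⊤, b: ⊤, c: ⊤, d: +, e: ⊤, f: ⊤}

Working:
Fixpoint table:
  B0: | IN=(all ⊤) | OUT=(all ⊤)
  B1: | IN=(all ⊤) | OUT={d:+; rest ⊤}
  B2: | IN={d:+; rest ⊤} | OUT={d:+; rest ⊤}
  B3: | IN={d:+; rest ⊤} | OUT={d:+; rest ⊤}
  B4: | IN=(all ⊤) | OUT=(all ⊤)
  B5: | IN=(all ⊤) | OUT={a:+, e:+; rest ⊤}

Merge at B3: IN[B3] = OUT[B2] = {a: ⊤, b: ⊤, c: ⊤, d: +, e: ⊤, f: ⊤}
Applying B3's transfer function to that IN value gives OUT[B3] (row B3 above).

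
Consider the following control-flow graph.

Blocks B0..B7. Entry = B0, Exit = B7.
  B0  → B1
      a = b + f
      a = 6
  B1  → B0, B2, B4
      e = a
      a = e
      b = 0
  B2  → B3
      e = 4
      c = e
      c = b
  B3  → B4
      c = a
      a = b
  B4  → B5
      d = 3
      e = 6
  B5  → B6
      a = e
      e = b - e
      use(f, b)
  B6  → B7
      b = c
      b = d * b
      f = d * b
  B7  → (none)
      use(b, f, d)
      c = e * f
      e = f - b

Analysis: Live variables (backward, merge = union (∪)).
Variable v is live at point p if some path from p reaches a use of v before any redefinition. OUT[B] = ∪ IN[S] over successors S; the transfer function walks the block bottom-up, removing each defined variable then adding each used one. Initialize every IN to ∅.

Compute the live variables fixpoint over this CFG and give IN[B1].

Fixpoint table:
  B0: | IN={b, c, f} | OUT={a, c, f}
  B1: | IN={a, c, f} | OUT={a, b, c, f}
  B2: | IN={a, b, f} | OUT={a, b, f}
  B3: | IN={a, b, f} | OUT={b, c, f}
  B4: | IN={b, c, f} | OUT={b, c, d, e, f}
  B5: | IN={b, c, d, e, f} | OUT={c, d, e}
  B6: | IN={c, d, e} | OUT={b, d, e, f}
  B7: | IN={b, d, e, f} | OUT={}

Merge at B1: OUT[B1] = IN[B0] ⊔ IN[B2] ⊔ IN[B4] = {a, b, c, f}
Applying B1's transfer function to that OUT value gives IN[B1] (row B1 above).

Answer: {a, c, f}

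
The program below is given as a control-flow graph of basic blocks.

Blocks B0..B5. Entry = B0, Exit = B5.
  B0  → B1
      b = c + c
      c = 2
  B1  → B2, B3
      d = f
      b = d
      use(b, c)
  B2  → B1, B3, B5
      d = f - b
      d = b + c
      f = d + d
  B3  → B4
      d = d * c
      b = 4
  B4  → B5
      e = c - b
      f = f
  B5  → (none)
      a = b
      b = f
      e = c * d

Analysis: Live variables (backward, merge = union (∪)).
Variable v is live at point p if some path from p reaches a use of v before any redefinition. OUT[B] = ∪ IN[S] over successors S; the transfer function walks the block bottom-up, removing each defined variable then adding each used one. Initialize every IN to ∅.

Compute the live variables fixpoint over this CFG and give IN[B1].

Answer: {c, f}

Working:
Fixpoint table:
  B0: | IN={c, f} | OUT={c, f}
  B1: | IN={c, f} | OUT={b, c, d, f}
  B2: | IN={b, c, f} | OUT={b, c, d, f}
  B3: | IN={c, d, f} | OUT={b, c, d, f}
  B4: | IN={b, c, d, f} | OUT={b, c, d, f}
  B5: | IN={b, c, d, f} | OUT={}

Merge at B1: OUT[B1] = IN[B2] ⊔ IN[B3] = {b, c, d, f}
Applying B1's transfer function to that OUT value gives IN[B1] (row B1 above).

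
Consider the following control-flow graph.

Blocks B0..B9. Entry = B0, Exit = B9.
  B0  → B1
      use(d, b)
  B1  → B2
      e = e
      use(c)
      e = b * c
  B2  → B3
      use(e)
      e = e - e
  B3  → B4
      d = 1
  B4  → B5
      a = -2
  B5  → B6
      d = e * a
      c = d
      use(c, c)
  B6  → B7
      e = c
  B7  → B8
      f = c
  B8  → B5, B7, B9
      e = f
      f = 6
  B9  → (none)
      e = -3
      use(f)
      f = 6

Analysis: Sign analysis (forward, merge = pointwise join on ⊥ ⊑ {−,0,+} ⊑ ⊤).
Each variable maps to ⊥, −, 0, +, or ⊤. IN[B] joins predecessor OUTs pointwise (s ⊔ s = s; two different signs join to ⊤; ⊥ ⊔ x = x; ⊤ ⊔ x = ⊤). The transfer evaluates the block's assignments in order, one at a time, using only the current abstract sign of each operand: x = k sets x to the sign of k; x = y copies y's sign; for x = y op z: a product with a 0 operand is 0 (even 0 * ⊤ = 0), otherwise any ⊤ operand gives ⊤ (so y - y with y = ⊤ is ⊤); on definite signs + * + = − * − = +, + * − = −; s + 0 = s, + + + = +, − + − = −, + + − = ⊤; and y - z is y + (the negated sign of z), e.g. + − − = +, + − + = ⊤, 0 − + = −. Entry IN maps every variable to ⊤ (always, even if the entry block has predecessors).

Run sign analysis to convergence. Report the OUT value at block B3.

Fixpoint table:
  B0:  IN=(all ⊤)  OUT=(all ⊤)
  B1:  IN=(all ⊤)  OUT=(all ⊤)
  B2:  IN=(all ⊤)  OUT=(all ⊤)
  B3:  IN=(all ⊤)  OUT={d:+; rest ⊤}
  B4:  IN={d:+; rest ⊤}  OUT={a:-, d:+; rest ⊤}
  B5:  IN={a:-; rest ⊤}  OUT={a:-; rest ⊤}
  B6:  IN={a:-; rest ⊤}  OUT={a:-; rest ⊤}
  B7:  IN={a:-; rest ⊤}  OUT={a:-; rest ⊤}
  B8:  IN={a:-; rest ⊤}  OUT={a:-, f:+; rest ⊤}
  B9:  IN={a:-, f:+; rest ⊤}  OUT={a:-, e:-, f:+; rest ⊤}

Merge at B3: IN[B3] = OUT[B2] = {a: ⊤, b: ⊤, c: ⊤, d: ⊤, e: ⊤, f: ⊤}
Applying B3's transfer function to that IN value gives OUT[B3] (row B3 above).

Answer: {a: ⊤, b: ⊤, c: ⊤, d: +, e: ⊤, f: ⊤}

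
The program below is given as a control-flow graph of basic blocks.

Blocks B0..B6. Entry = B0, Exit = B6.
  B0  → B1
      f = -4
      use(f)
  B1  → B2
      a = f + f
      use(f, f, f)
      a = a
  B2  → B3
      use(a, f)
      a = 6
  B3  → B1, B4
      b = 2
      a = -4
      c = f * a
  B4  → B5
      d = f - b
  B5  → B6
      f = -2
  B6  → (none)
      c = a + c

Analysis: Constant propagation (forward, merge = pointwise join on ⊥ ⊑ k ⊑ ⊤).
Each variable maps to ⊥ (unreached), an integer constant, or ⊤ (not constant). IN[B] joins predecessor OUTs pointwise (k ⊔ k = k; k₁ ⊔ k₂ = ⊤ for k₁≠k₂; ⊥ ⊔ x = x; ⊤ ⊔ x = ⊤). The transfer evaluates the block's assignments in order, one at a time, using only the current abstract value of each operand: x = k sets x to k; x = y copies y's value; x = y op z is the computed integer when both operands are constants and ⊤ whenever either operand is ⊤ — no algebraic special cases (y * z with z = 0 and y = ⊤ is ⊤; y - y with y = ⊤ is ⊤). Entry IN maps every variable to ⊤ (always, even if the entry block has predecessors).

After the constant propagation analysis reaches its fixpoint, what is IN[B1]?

Answer: {a: ⊤, b: ⊤, c: ⊤, d: ⊤, e: ⊤, f: -4}

Working:
Per-block solution:
  B0:   IN=(all ⊤)   OUT={f:-4; rest ⊤}
  B1:   IN={f:-4; rest ⊤}   OUT={a:-8, f:-4; rest ⊤}
  B2:   IN={a:-8, f:-4; rest ⊤}   OUT={a:6, f:-4; rest ⊤}
  B3:   IN={a:6, f:-4; rest ⊤}   OUT={a:-4, b:2, c:16, f:-4; rest ⊤}
  B4:   IN={a:-4, b:2, c:16, f:-4; rest ⊤}   OUT={a:-4, b:2, c:16, d:-6, f:-4; rest ⊤}
  B5:   IN={a:-4, b:2, c:16, d:-6, f:-4; rest ⊤}   OUT={a:-4, b:2, c:16, d:-6, f:-2; rest ⊤}
  B6:   IN={a:-4, b:2, c:16, d:-6, f:-2; rest ⊤}   OUT={a:-4, b:2, c:12, d:-6, f:-2; rest ⊤}

Merge at B1: IN[B1] = OUT[B0] ⊔ OUT[B3] = {a: ⊤, b: ⊤, c: ⊤, d: ⊤, e: ⊤, f: -4}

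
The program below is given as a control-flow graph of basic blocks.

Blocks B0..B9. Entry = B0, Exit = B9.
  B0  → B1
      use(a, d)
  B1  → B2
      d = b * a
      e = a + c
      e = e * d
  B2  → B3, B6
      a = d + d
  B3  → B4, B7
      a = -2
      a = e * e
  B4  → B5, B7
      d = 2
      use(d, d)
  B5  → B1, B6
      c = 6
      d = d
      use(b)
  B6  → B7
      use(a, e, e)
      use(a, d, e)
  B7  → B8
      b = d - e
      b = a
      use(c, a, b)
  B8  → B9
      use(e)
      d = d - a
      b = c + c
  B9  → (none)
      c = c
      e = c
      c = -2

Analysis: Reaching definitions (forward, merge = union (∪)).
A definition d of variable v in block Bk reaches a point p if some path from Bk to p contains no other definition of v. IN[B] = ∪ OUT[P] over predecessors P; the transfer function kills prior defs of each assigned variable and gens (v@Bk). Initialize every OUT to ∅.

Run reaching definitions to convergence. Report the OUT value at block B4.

Per-block solution:
  B0: | IN={} | OUT={}
  B1: | IN={a@B3, c@B5, d@B5, e@B1} | OUT={a@B3, c@B5, d@B1, e@B1}
  B2: | IN={a@B3, c@B5, d@B1, e@B1} | OUT={a@B2, c@B5, d@B1, e@B1}
  B3: | IN={a@B2, c@B5, d@B1, e@B1} | OUT={a@B3, c@B5, d@B1, e@B1}
  B4: | IN={a@B3, c@B5, d@B1, e@B1} | OUT={a@B3, c@B5, d@B4, e@B1}
  B5: | IN={a@B3, c@B5, d@B4, e@B1} | OUT={a@B3, c@B5, d@B5, e@B1}
  B6: | IN={a@B2, a@B3, c@B5, d@B1, d@B5, e@B1} | OUT={a@B2, a@B3, c@B5, d@B1, d@B5, e@B1}
  B7: | IN={a@B2, a@B3, c@B5, d@B1, d@B4, d@B5, e@B1} | OUT={a@B2, a@B3, b@B7, c@B5, d@B1, d@B4, d@B5, e@B1}
  B8: | IN={a@B2, a@B3, b@B7, c@B5, d@B1, d@B4, d@B5, e@B1} | OUT={a@B2, a@B3, b@B8, c@B5, d@B8, e@B1}
  B9: | IN={a@B2, a@B3, b@B8, c@B5, d@B8, e@B1} | OUT={a@B2, a@B3, b@B8, c@B9, d@B8, e@B9}

Merge at B4: IN[B4] = OUT[B3] = {a@B3, c@B5, d@B1, e@B1}
Applying B4's transfer function to that IN value gives OUT[B4] (row B4 above).

Answer: {a@B3, c@B5, d@B4, e@B1}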